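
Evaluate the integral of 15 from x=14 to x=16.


The integral of a constant k over [a, b] equals k * (b - a).
integral from 14 to 16 of 15 dx
= 15 * (16 - 14)
= 15 * 2
= 30

30


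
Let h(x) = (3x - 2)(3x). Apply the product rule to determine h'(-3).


Let u(x) = 3x - 2 and v(x) = 3x
u'(x) = 3
v'(x) = 3
Product rule: h'(x) = u'(x)*v(x) + u(x)*v'(x)
= 3 * (3x) + (3x - 2) * 3
At x = -3:
u(-3) = 3 * (-3) - 2 = -11
v(-3) = 3 * (-3) + 0 = -9
h'(-3) = 3 * (-9) + (-11) * 3
= -27 - 33
= -60

-60


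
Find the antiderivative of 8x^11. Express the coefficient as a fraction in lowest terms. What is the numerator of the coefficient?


Apply the power rule for integration:
integral of ax^n dx = a/(n+1) * x^(n+1) + C
integral of 8x^11 dx
= 8/12 * x^12 + C
= 2/3 * x^12 + C
The coefficient in lowest terms is 2/3, and its numerator is 2

2


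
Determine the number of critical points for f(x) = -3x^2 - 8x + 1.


Find where f'(x) = 0:
f'(x) = -6x - 8
Set f'(x) = 0:
-6x - 8 = 0
x = 8 / (-6) = -4/3
This is a linear equation in x, so there is exactly one solution.
Number of critical points: 1

1


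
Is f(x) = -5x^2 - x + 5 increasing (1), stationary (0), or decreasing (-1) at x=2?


Compute f'(x) to determine behavior:
f'(x) = -10x - 1
f'(2) = -10 * 2 - 1
= -20 - 1
= -21
Since f'(2) < 0, the function is decreasing (-1)

-1


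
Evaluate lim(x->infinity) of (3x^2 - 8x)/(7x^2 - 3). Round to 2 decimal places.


For limits at infinity with equal-degree polynomials,
we compare leading coefficients.
Numerator leading term: 3x^2
Denominator leading term: 7x^2
Divide both by x^2:
lim = (3 - 8/x) / (7 - 3/x^2)
As x -> infinity, the 1/x and 1/x^2 terms vanish:
= 3/7 ≈ 0.43

0.43


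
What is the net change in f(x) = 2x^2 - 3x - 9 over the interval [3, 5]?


Net change = f(b) - f(a)
f(x) = 2x^2 - 3x - 9
Compute f(5):
f(5) = 2 * 5^2 - 3 * 5 - 9
= 50 - 15 - 9
= 26
Compute f(3):
f(3) = 2 * 3^2 - 3 * 3 - 9
= 18 - 9 - 9
= 0
Net change = 26 - 0 = 26

26


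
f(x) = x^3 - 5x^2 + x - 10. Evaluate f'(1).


Differentiate f(x) = x^3 - 5x^2 + x - 10 term by term:
f'(x) = 3x^2 - 10x + 1
Substitute x = 1:
f'(1) = 3 * 1^2 - 10 * 1 + 1
= 3 - 10 + 1
= -6

-6


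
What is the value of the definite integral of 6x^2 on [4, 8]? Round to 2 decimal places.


Find the antiderivative of 6x^2:
F(x) = 6/3 * x^3
Apply the Fundamental Theorem of Calculus:
F(8) - F(4)
= 6/3 * 8^3 - 6/3 * 4^3
= 6/3 * (512 - 64)
= 6/3 * 448
= 896 = 896.00

896.00


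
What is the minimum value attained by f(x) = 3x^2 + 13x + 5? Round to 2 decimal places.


For a quadratic f(x) = ax^2 + bx + c with a > 0, the minimum is at the vertex.
Vertex x-coordinate: x = -b/(2a)
x = -(13) / (2 * 3)
x = -13/6
Substitute back to find the minimum value:
f(-13/6) = 3 * (-13/6)^2 + 13 * (-13/6) + 5
= 169/12 - 169/6 + 5
= -109/12 ≈ -9.08

-9.08


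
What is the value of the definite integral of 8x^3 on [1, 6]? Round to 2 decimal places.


Find the antiderivative of 8x^3:
F(x) = 8/4 * x^4
Apply the Fundamental Theorem of Calculus:
F(6) - F(1)
= 8/4 * 6^4 - 8/4 * 1^4
= 8/4 * (1296 - 1)
= 8/4 * 1295
= 2590 = 2590.00

2590.00


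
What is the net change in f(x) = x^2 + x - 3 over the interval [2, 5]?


Net change = f(b) - f(a)
f(x) = x^2 + x - 3
Compute f(5):
f(5) = 1 * 5^2 + 1 * 5 - 3
= 25 + 5 - 3
= 27
Compute f(2):
f(2) = 1 * 2^2 + 1 * 2 - 3
= 4 + 2 - 3
= 3
Net change = 27 - 3 = 24

24


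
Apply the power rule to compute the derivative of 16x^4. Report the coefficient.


We apply the power rule: d/dx [ax^n] = a*n * x^(n-1)
d/dx [16x^4]
= 16 * 4 * x^(4-1)
= 64x^3
The coefficient is 64

64


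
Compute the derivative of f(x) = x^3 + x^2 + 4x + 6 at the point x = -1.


Differentiate f(x) = x^3 + x^2 + 4x + 6 term by term:
f'(x) = 3x^2 + 2x + 4
Substitute x = -1:
f'(-1) = 3 * (-1)^2 + 2 * (-1) + 4
= 3 - 2 + 4
= 5

5


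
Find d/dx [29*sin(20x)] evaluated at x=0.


Apply the chain rule to differentiate 29*sin(20x):
d/dx [29*sin(20x)]
= 29 * cos(20x) * d/dx(20x)
= 29 * 20 * cos(20x)
= 580 * cos(20x)
Evaluate at x = 0:
= 580 * cos(0)
= 580 * 1
= 580

580


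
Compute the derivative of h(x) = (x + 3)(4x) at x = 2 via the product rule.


Let u(x) = x + 3 and v(x) = 4x
u'(x) = 1
v'(x) = 4
Product rule: h'(x) = u'(x)*v(x) + u(x)*v'(x)
= 1 * (4x) + (x + 3) * 4
At x = 2:
u(2) = 1 * 2 + 3 = 5
v(2) = 4 * 2 + 0 = 8
h'(2) = 1 * 8 + 5 * 4
= 8 + 20
= 28

28


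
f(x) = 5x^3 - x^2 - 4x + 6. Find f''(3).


First derivative:
f'(x) = 15x^2 - 2x - 4
Second derivative:
f''(x) = 30x - 2
Substitute x = 3:
f''(3) = 30 * 3 - 2
= 90 - 2
= 88

88


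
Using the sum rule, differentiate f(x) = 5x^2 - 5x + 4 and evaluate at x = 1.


Differentiate term by term using power and sum rules:
f(x) = 5x^2 - 5x + 4
f'(x) = 10x - 5
Substitute x = 1:
f'(1) = 10 * 1 - 5
= 10 - 5
= 5

5


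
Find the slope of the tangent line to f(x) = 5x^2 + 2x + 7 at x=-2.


The slope of the tangent line equals f'(x) at the point.
f(x) = 5x^2 + 2x + 7
f'(x) = 10x + 2
At x = -2:
f'(-2) = 10 * (-2) + 2
= -20 + 2
= -18

-18


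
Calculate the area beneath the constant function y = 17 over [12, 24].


The area under a constant function y = 17 is a rectangle.
Width = 24 - 12 = 12
Height = 17
Area = width * height
= 12 * 17
= 204

204


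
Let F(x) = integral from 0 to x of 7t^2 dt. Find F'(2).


By the Fundamental Theorem of Calculus (Part 1):
If F(x) = integral from 0 to x of f(t) dt, then F'(x) = f(x)
Here f(t) = 7t^2
So F'(x) = 7x^2
Evaluate at x = 2:
F'(2) = 7 * 2^2
= 7 * 4
= 28

28


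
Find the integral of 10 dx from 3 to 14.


The integral of a constant k over [a, b] equals k * (b - a).
integral from 3 to 14 of 10 dx
= 10 * (14 - 3)
= 10 * 11
= 110

110


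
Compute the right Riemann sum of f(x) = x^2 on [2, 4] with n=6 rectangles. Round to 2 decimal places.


Right Riemann sum uses right endpoints of each subinterval.
Interval: [2, 4], n = 6
dx = (4 - 2) / 6 = 1/3
Right endpoints: [7/3, 8/3, 3, 10/3, 11/3, 4]
f values: [49/9, 64/9, 9, 100/9, 121/9, 16]
Sum = dx * (sum of f values)
= 1/3 * 559/9
= 559/27 ≈ 20.70

20.70


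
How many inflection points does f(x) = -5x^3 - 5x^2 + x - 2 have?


Inflection points occur where f''(x) = 0 and concavity changes.
f(x) = -5x^3 - 5x^2 + x - 2
f'(x) = -15x^2 - 10x + 1
f''(x) = -30x - 10
Set f''(x) = 0:
-30x - 10 = 0
x = 10 / (-30) = -1/3
Since f''(x) is linear (degree 1), it changes sign at this point.
Therefore there is exactly 1 inflection point.

1


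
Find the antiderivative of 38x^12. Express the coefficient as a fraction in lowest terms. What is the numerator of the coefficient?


Apply the power rule for integration:
integral of ax^n dx = a/(n+1) * x^(n+1) + C
integral of 38x^12 dx
= 38/13 * x^13 + C
The coefficient in lowest terms is 38/13, and its numerator is 38

38


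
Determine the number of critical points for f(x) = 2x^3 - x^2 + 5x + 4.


Find where f'(x) = 0:
f(x) = 2x^3 - x^2 + 5x + 4
f'(x) = 6x^2 - 2x + 5
This is a quadratic in x. Use the discriminant to count real roots.
Discriminant = (-2)^2 - 4 * 6 * 5
= 4 - 120
= -116
Since discriminant < 0, f'(x) = 0 has no real solutions.
Number of critical points: 0

0


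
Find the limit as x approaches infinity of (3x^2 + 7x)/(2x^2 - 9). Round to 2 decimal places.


For limits at infinity with equal-degree polynomials,
we compare leading coefficients.
Numerator leading term: 3x^2
Denominator leading term: 2x^2
Divide both by x^2:
lim = (3 + 7/x) / (2 - 9/x^2)
As x -> infinity, the 1/x and 1/x^2 terms vanish:
= 3/2 = 1.50

1.50


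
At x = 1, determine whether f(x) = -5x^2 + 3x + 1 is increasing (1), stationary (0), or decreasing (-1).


Compute f'(x) to determine behavior:
f'(x) = -10x + 3
f'(1) = -10 * 1 + 3
= -10 + 3
= -7
Since f'(1) < 0, the function is decreasing (-1)

-1


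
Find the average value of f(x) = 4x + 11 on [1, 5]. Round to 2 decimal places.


Average value = 1/(b-a) * integral from a to b of f(x) dx
First compute the integral of 4x + 11:
F(x) = 2x^2 + 11x
F(5) = 2 * 25 + 11 * 5 = 105
F(1) = 2 * 1 + 11 * 1 = 13
Integral = 105 - 13 = 92
Average = 92 / (5 - 1) = 92 / 4
= 23 = 23.00

23.00


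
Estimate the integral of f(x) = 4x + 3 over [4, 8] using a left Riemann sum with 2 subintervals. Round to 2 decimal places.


Left Riemann sum uses left endpoints of each subinterval.
Interval: [4, 8], n = 2
dx = (8 - 4) / 2 = 2
Left endpoints: [4, 6]
f values: [19, 27]
Sum = dx * (sum of f values)
= 2 * 46
= 92 = 92.00

92.00


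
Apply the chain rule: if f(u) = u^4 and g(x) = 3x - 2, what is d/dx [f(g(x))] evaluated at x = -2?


Using the chain rule: (f(g(x)))' = f'(g(x)) * g'(x)
First, find g(-2):
g(-2) = 3 * (-2) - 2 = -8
Next, f'(u) = 4u^3
And g'(x) = 3
So f'(g(-2)) * g'(-2)
= 4 * (-8)^3 * 3
= 4 * (-512) * 3
= -6144

-6144


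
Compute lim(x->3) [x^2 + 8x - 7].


Since polynomials are continuous, we use direct substitution.
lim(x->3) of x^2 + 8x - 7
= 1 * 3^2 + 8 * 3 - 7
= 9 + 24 - 7
= 26

26


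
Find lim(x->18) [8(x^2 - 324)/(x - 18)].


Direct substitution gives 0/0, so we factor the numerator.
Factor: 8(x^2 - 324) = 8 * (x - 18)(x + 18)
Cancel the common factor (x - 18):
8(x^2 - 324)/(x - 18) = 8 * (x + 18)
Now substitute x = 18:
= 8 * (18 + 18) = 288

288


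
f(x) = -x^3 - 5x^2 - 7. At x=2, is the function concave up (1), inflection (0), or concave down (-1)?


Concavity is determined by the sign of f''(x).
f(x) = -x^3 - 5x^2 - 7
f'(x) = -3x^2 - 10x
f''(x) = -6x - 10
f''(2) = -6 * 2 - 10
= -12 - 10
= -22
Since f''(2) < 0, the function is concave down (-1)

-1


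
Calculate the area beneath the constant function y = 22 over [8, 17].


The area under a constant function y = 22 is a rectangle.
Width = 17 - 8 = 9
Height = 22
Area = width * height
= 9 * 22
= 198

198


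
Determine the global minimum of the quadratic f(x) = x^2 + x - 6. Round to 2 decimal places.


For a quadratic f(x) = ax^2 + bx + c with a > 0, the minimum is at the vertex.
Vertex x-coordinate: x = -b/(2a)
x = -(1) / (2 * 1)
x = -1/2
Substitute back to find the minimum value:
f(-1/2) = 1 * (-1/2)^2 + 1 * (-1/2) - 6
= 1/4 - 1/2 - 6
= -25/4 = -6.25

-6.25


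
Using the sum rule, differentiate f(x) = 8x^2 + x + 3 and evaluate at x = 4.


Differentiate term by term using power and sum rules:
f(x) = 8x^2 + x + 3
f'(x) = 16x + 1
Substitute x = 4:
f'(4) = 16 * 4 + 1
= 64 + 1
= 65

65


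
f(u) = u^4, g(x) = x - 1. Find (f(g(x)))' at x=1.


Using the chain rule: (f(g(x)))' = f'(g(x)) * g'(x)
First, find g(1):
g(1) = 1 * 1 - 1 = 0
Next, f'(u) = 4u^3
And g'(x) = 1
So f'(g(1)) * g'(1)
= 4 * 0^3 * 1
= 4 * 0 * 1
= 0

0


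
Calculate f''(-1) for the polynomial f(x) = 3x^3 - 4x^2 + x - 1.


First derivative:
f'(x) = 9x^2 - 8x + 1
Second derivative:
f''(x) = 18x - 8
Substitute x = -1:
f''(-1) = 18 * (-1) - 8
= -18 - 8
= -26

-26


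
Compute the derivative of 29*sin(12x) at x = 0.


Apply the chain rule to differentiate 29*sin(12x):
d/dx [29*sin(12x)]
= 29 * cos(12x) * d/dx(12x)
= 29 * 12 * cos(12x)
= 348 * cos(12x)
Evaluate at x = 0:
= 348 * cos(0)
= 348 * 1
= 348

348


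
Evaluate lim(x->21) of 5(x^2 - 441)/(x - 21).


Direct substitution gives 0/0, so we factor the numerator.
Factor: 5(x^2 - 441) = 5 * (x - 21)(x + 21)
Cancel the common factor (x - 21):
5(x^2 - 441)/(x - 21) = 5 * (x + 21)
Now substitute x = 21:
= 5 * (21 + 21) = 210

210


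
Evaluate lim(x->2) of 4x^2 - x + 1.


Since polynomials are continuous, we use direct substitution.
lim(x->2) of 4x^2 - x + 1
= 4 * 2^2 - 1 * 2 + 1
= 16 - 2 + 1
= 15

15


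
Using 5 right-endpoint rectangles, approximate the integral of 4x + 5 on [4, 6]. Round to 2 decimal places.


Right Riemann sum uses right endpoints of each subinterval.
Interval: [4, 6], n = 5
dx = (6 - 4) / 5 = 2/5
Right endpoints: [22/5, 24/5, 26/5, 28/5, 6]
f values: [113/5, 121/5, 129/5, 137/5, 29]
Sum = dx * (sum of f values)
= 2/5 * 129
= 258/5 = 51.60

51.60


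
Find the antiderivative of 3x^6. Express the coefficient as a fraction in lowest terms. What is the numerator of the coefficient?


Apply the power rule for integration:
integral of ax^n dx = a/(n+1) * x^(n+1) + C
integral of 3x^6 dx
= 3/7 * x^7 + C
The coefficient in lowest terms is 3/7, and its numerator is 3

3


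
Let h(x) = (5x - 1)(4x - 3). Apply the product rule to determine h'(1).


Let u(x) = 5x - 1 and v(x) = 4x - 3
u'(x) = 5
v'(x) = 4
Product rule: h'(x) = u'(x)*v(x) + u(x)*v'(x)
= 5 * (4x - 3) + (5x - 1) * 4
At x = 1:
u(1) = 5 * 1 - 1 = 4
v(1) = 4 * 1 - 3 = 1
h'(1) = 5 * 1 + 4 * 4
= 5 + 16
= 21

21


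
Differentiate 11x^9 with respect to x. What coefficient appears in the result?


We apply the power rule: d/dx [ax^n] = a*n * x^(n-1)
d/dx [11x^9]
= 11 * 9 * x^(9-1)
= 99x^8
The coefficient is 99

99


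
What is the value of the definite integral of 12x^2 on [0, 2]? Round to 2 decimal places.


Find the antiderivative of 12x^2:
F(x) = 12/3 * x^3
Apply the Fundamental Theorem of Calculus:
F(2) - F(0)
= 12/3 * 2^3 - 12/3 * 0^3
= 12/3 * (8 - 0)
= 12/3 * 8
= 32 = 32.00

32.00


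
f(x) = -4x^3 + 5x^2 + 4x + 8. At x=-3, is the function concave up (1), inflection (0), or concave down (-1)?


Concavity is determined by the sign of f''(x).
f(x) = -4x^3 + 5x^2 + 4x + 8
f'(x) = -12x^2 + 10x + 4
f''(x) = -24x + 10
f''(-3) = -24 * (-3) + 10
= 72 + 10
= 82
Since f''(-3) > 0, the function is concave up (1)

1


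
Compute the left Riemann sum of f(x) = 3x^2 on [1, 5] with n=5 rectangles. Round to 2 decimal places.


Left Riemann sum uses left endpoints of each subinterval.
Interval: [1, 5], n = 5
dx = (5 - 1) / 5 = 4/5
Left endpoints: [1, 9/5, 13/5, 17/5, 21/5]
f values: [3, 243/25, 507/25, 867/25, 1323/25]
Sum = dx * (sum of f values)
= 4/5 * 603/5
= 2412/25 = 96.48

96.48


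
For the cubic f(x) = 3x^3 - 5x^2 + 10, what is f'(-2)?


Differentiate f(x) = 3x^3 - 5x^2 + 10 term by term:
f'(x) = 9x^2 - 10x
Substitute x = -2:
f'(-2) = 9 * (-2)^2 - 10 * (-2) + 0
= 36 + 20 + 0
= 56

56


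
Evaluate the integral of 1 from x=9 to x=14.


The integral of a constant k over [a, b] equals k * (b - a).
integral from 9 to 14 of 1 dx
= 1 * (14 - 9)
= 1 * 5
= 5

5


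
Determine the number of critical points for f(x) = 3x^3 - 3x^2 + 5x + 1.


Find where f'(x) = 0:
f(x) = 3x^3 - 3x^2 + 5x + 1
f'(x) = 9x^2 - 6x + 5
This is a quadratic in x. Use the discriminant to count real roots.
Discriminant = (-6)^2 - 4 * 9 * 5
= 36 - 180
= -144
Since discriminant < 0, f'(x) = 0 has no real solutions.
Number of critical points: 0

0


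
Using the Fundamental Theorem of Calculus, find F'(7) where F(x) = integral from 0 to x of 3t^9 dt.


By the Fundamental Theorem of Calculus (Part 1):
If F(x) = integral from 0 to x of f(t) dt, then F'(x) = f(x)
Here f(t) = 3t^9
So F'(x) = 3x^9
Evaluate at x = 7:
F'(7) = 3 * 7^9
= 3 * 40353607
= 121060821

121060821


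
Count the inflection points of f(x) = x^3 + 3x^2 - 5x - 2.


Inflection points occur where f''(x) = 0 and concavity changes.
f(x) = x^3 + 3x^2 - 5x - 2
f'(x) = 3x^2 + 6x - 5
f''(x) = 6x + 6
Set f''(x) = 0:
6x + 6 = 0
x = -6 / 6 = -1
Since f''(x) is linear (degree 1), it changes sign at this point.
Therefore there is exactly 1 inflection point.

1


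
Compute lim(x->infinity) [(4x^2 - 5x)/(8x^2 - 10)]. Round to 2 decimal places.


For limits at infinity with equal-degree polynomials,
we compare leading coefficients.
Numerator leading term: 4x^2
Denominator leading term: 8x^2
Divide both by x^2:
lim = (4 - 5/x) / (8 - 10/x^2)
As x -> infinity, the 1/x and 1/x^2 terms vanish:
= 4/8 = 1/2 = 0.50

0.50


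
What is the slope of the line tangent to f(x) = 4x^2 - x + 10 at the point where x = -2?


The slope of the tangent line equals f'(x) at the point.
f(x) = 4x^2 - x + 10
f'(x) = 8x - 1
At x = -2:
f'(-2) = 8 * (-2) - 1
= -16 - 1
= -17

-17


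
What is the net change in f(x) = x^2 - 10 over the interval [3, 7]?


Net change = f(b) - f(a)
f(x) = x^2 - 10
Compute f(7):
f(7) = 1 * 7^2 + 0 * 7 - 10
= 49 + 0 - 10
= 39
Compute f(3):
f(3) = 1 * 3^2 + 0 * 3 - 10
= 9 + 0 - 10
= -1
Net change = 39 - (-1) = 40

40


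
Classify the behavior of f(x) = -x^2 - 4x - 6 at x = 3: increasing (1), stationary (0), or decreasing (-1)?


Compute f'(x) to determine behavior:
f'(x) = -2x - 4
f'(3) = -2 * 3 - 4
= -6 - 4
= -10
Since f'(3) < 0, the function is decreasing (-1)

-1


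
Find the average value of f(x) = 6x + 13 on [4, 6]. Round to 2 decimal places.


Average value = 1/(b-a) * integral from a to b of f(x) dx
First compute the integral of 6x + 13:
F(x) = 3x^2 + 13x
F(6) = 3 * 36 + 13 * 6 = 186
F(4) = 3 * 16 + 13 * 4 = 100
Integral = 186 - 100 = 86
Average = 86 / (6 - 4) = 86 / 2
= 43 = 43.00

43.00


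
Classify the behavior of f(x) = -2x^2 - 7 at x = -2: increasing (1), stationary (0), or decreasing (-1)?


Compute f'(x) to determine behavior:
f'(x) = -4x
f'(-2) = -4 * (-2) + 0
= 8 + 0
= 8
Since f'(-2) > 0, the function is increasing (1)

1


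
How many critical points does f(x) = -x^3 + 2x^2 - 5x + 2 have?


Find where f'(x) = 0:
f(x) = -x^3 + 2x^2 - 5x + 2
f'(x) = -3x^2 + 4x - 5
This is a quadratic in x. Use the discriminant to count real roots.
Discriminant = (4)^2 - 4 * (-3) * (-5)
= 16 - 60
= -44
Since discriminant < 0, f'(x) = 0 has no real solutions.
Number of critical points: 0

0


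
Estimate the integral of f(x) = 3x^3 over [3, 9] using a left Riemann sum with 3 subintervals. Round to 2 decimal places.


Left Riemann sum uses left endpoints of each subinterval.
Interval: [3, 9], n = 3
dx = (9 - 3) / 3 = 2
Left endpoints: [3, 5, 7]
f values: [81, 375, 1029]
Sum = dx * (sum of f values)
= 2 * 1485
= 2970 = 2970.00

2970.00


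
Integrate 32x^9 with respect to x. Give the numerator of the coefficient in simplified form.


Apply the power rule for integration:
integral of ax^n dx = a/(n+1) * x^(n+1) + C
integral of 32x^9 dx
= 32/10 * x^10 + C
= 16/5 * x^10 + C
The coefficient in lowest terms is 16/5, and its numerator is 16

16


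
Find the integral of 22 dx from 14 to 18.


The integral of a constant k over [a, b] equals k * (b - a).
integral from 14 to 18 of 22 dx
= 22 * (18 - 14)
= 22 * 4
= 88

88


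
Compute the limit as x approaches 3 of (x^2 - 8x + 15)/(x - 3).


Direct substitution gives 0/0, so we factor the numerator.
Factor: (x^2 - 8x + 15) = (x - 3)(x - 5)
Cancel the common factor (x - 3):
(x^2 - 8x + 15)/(x - 3) = (x - 5)
Now substitute x = 3:
= (3) - (5) = -2

-2


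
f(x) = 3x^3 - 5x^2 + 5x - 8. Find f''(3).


First derivative:
f'(x) = 9x^2 - 10x + 5
Second derivative:
f''(x) = 18x - 10
Substitute x = 3:
f''(3) = 18 * 3 - 10
= 54 - 10
= 44

44


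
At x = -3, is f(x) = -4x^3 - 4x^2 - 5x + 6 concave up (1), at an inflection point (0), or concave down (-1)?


Concavity is determined by the sign of f''(x).
f(x) = -4x^3 - 4x^2 - 5x + 6
f'(x) = -12x^2 - 8x - 5
f''(x) = -24x - 8
f''(-3) = -24 * (-3) - 8
= 72 - 8
= 64
Since f''(-3) > 0, the function is concave up (1)

1


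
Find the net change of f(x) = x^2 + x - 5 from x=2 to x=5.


Net change = f(b) - f(a)
f(x) = x^2 + x - 5
Compute f(5):
f(5) = 1 * 5^2 + 1 * 5 - 5
= 25 + 5 - 5
= 25
Compute f(2):
f(2) = 1 * 2^2 + 1 * 2 - 5
= 4 + 2 - 5
= 1
Net change = 25 - 1 = 24

24


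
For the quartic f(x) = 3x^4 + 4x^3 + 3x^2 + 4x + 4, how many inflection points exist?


Inflection points occur where f''(x) = 0 and concavity changes.
f(x) = 3x^4 + 4x^3 + 3x^2 + 4x + 4
f'(x) = 12x^3 + 12x^2 + 6x + 4
f''(x) = 36x^2 + 24x + 6
This is a quadratic in x. Use the discriminant to count real roots.
Discriminant = (24)^2 - 4 * 36 * 6
= 576 - 864
= -288
Since discriminant < 0, f''(x) = 0 has no real solutions.
Number of inflection points: 0

0


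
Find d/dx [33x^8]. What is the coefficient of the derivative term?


We apply the power rule: d/dx [ax^n] = a*n * x^(n-1)
d/dx [33x^8]
= 33 * 8 * x^(8-1)
= 264x^7
The coefficient is 264

264


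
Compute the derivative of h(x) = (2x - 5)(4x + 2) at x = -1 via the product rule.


Let u(x) = 2x - 5 and v(x) = 4x + 2
u'(x) = 2
v'(x) = 4
Product rule: h'(x) = u'(x)*v(x) + u(x)*v'(x)
= 2 * (4x + 2) + (2x - 5) * 4
At x = -1:
u(-1) = 2 * (-1) - 5 = -7
v(-1) = 4 * (-1) + 2 = -2
h'(-1) = 2 * (-2) + (-7) * 4
= -4 - 28
= -32

-32


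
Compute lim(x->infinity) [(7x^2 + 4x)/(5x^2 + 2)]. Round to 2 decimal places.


For limits at infinity with equal-degree polynomials,
we compare leading coefficients.
Numerator leading term: 7x^2
Denominator leading term: 5x^2
Divide both by x^2:
lim = (7 + 4/x) / (5 + 2/x^2)
As x -> infinity, the 1/x and 1/x^2 terms vanish:
= 7/5 = 1.40

1.40


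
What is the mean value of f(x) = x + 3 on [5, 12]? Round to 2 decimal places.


Average value = 1/(b-a) * integral from a to b of f(x) dx
First compute the integral of x + 3:
F(x) = (1/2)x^2 + 3x
F(12) = 1/2 * 144 + 3 * 12 = 108
F(5) = 1/2 * 25 + 3 * 5 = 55/2
Integral = 108 - 55/2 = 161/2
Average = (161/2) / (12 - 5) = (161/2) / 7
= 23/2 = 11.50

11.50


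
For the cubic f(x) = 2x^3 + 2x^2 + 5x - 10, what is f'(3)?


Differentiate f(x) = 2x^3 + 2x^2 + 5x - 10 term by term:
f'(x) = 6x^2 + 4x + 5
Substitute x = 3:
f'(3) = 6 * 3^2 + 4 * 3 + 5
= 54 + 12 + 5
= 71

71


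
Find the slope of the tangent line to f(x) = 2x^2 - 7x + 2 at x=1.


The slope of the tangent line equals f'(x) at the point.
f(x) = 2x^2 - 7x + 2
f'(x) = 4x - 7
At x = 1:
f'(1) = 4 * 1 - 7
= 4 - 7
= -3

-3


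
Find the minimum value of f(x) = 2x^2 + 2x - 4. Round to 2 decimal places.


For a quadratic f(x) = ax^2 + bx + c with a > 0, the minimum is at the vertex.
Vertex x-coordinate: x = -b/(2a)
x = -(2) / (2 * 2)
x = -2/4 = -1/2
Substitute back to find the minimum value:
f(-1/2) = 2 * (-1/2)^2 + 2 * (-1/2) - 4
= 1/2 - 1 - 4
= -9/2 = -4.50

-4.50


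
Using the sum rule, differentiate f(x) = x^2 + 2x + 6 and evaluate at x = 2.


Differentiate term by term using power and sum rules:
f(x) = x^2 + 2x + 6
f'(x) = 2x + 2
Substitute x = 2:
f'(2) = 2 * 2 + 2
= 4 + 2
= 6

6


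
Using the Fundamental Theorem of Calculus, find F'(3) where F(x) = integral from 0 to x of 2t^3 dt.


By the Fundamental Theorem of Calculus (Part 1):
If F(x) = integral from 0 to x of f(t) dt, then F'(x) = f(x)
Here f(t) = 2t^3
So F'(x) = 2x^3
Evaluate at x = 3:
F'(3) = 2 * 3^3
= 2 * 27
= 54

54


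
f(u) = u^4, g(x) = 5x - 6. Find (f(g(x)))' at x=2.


Using the chain rule: (f(g(x)))' = f'(g(x)) * g'(x)
First, find g(2):
g(2) = 5 * 2 - 6 = 4
Next, f'(u) = 4u^3
And g'(x) = 5
So f'(g(2)) * g'(2)
= 4 * 4^3 * 5
= 4 * 64 * 5
= 1280

1280


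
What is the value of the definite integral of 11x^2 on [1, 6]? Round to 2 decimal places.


Find the antiderivative of 11x^2:
F(x) = 11/3 * x^3
Apply the Fundamental Theorem of Calculus:
F(6) - F(1)
= 11/3 * 6^3 - 11/3 * 1^3
= 11/3 * (216 - 1)
= 11/3 * 215
= 2365/3 ≈ 788.33

788.33


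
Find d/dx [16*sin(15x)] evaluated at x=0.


Apply the chain rule to differentiate 16*sin(15x):
d/dx [16*sin(15x)]
= 16 * cos(15x) * d/dx(15x)
= 16 * 15 * cos(15x)
= 240 * cos(15x)
Evaluate at x = 0:
= 240 * cos(0)
= 240 * 1
= 240

240


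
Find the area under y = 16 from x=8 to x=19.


The area under a constant function y = 16 is a rectangle.
Width = 19 - 8 = 11
Height = 16
Area = width * height
= 11 * 16
= 176

176


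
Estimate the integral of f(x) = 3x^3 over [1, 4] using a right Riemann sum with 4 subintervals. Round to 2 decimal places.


Right Riemann sum uses right endpoints of each subinterval.
Interval: [1, 4], n = 4
dx = (4 - 1) / 4 = 3/4
Right endpoints: [7/4, 5/2, 13/4, 4]
f values: [1029/64, 375/8, 6591/64, 192]
Sum = dx * (sum of f values)
= 3/4 * 5727/16
= 17181/64 ≈ 268.45

268.45


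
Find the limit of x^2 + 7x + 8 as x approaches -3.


Since polynomials are continuous, we use direct substitution.
lim(x->-3) of x^2 + 7x + 8
= 1 * (-3)^2 + 7 * (-3) + 8
= 9 - 21 + 8
= -4

-4


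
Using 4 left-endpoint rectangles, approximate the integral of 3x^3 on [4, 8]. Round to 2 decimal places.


Left Riemann sum uses left endpoints of each subinterval.
Interval: [4, 8], n = 4
dx = (8 - 4) / 4 = 1
Left endpoints: [4, 5, 6, 7]
f values: [192, 375, 648, 1029]
Sum = dx * (sum of f values)
= 1 * 2244
= 2244 = 2244.00

2244.00


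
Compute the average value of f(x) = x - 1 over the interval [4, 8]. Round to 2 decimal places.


Average value = 1/(b-a) * integral from a to b of f(x) dx
First compute the integral of x - 1:
F(x) = (1/2)x^2 - x
F(8) = 1/2 * 64 - 1 * 8 = 24
F(4) = 1/2 * 16 - 1 * 4 = 4
Integral = 24 - 4 = 20
Average = 20 / (8 - 4) = 20 / 4
= 5 = 5.00

5.00


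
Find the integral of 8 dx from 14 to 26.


The integral of a constant k over [a, b] equals k * (b - a).
integral from 14 to 26 of 8 dx
= 8 * (26 - 14)
= 8 * 12
= 96

96


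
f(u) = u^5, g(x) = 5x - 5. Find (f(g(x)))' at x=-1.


Using the chain rule: (f(g(x)))' = f'(g(x)) * g'(x)
First, find g(-1):
g(-1) = 5 * (-1) - 5 = -10
Next, f'(u) = 5u^4
And g'(x) = 5
So f'(g(-1)) * g'(-1)
= 5 * (-10)^4 * 5
= 5 * 10000 * 5
= 250000

250000


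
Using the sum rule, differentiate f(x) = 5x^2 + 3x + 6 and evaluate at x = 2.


Differentiate term by term using power and sum rules:
f(x) = 5x^2 + 3x + 6
f'(x) = 10x + 3
Substitute x = 2:
f'(2) = 10 * 2 + 3
= 20 + 3
= 23

23


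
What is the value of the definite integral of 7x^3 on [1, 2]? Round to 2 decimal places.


Find the antiderivative of 7x^3:
F(x) = 7/4 * x^4
Apply the Fundamental Theorem of Calculus:
F(2) - F(1)
= 7/4 * 2^4 - 7/4 * 1^4
= 7/4 * (16 - 1)
= 7/4 * 15
= 105/4 = 26.25

26.25


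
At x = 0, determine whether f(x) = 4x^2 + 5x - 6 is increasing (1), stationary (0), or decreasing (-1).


Compute f'(x) to determine behavior:
f'(x) = 8x + 5
f'(0) = 8 * 0 + 5
= 0 + 5
= 5
Since f'(0) > 0, the function is increasing (1)

1


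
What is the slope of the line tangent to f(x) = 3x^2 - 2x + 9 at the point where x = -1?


The slope of the tangent line equals f'(x) at the point.
f(x) = 3x^2 - 2x + 9
f'(x) = 6x - 2
At x = -1:
f'(-1) = 6 * (-1) - 2
= -6 - 2
= -8

-8


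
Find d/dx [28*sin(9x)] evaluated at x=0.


Apply the chain rule to differentiate 28*sin(9x):
d/dx [28*sin(9x)]
= 28 * cos(9x) * d/dx(9x)
= 28 * 9 * cos(9x)
= 252 * cos(9x)
Evaluate at x = 0:
= 252 * cos(0)
= 252 * 1
= 252

252


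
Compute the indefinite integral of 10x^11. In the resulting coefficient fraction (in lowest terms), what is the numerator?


Apply the power rule for integration:
integral of ax^n dx = a/(n+1) * x^(n+1) + C
integral of 10x^11 dx
= 10/12 * x^12 + C
= 5/6 * x^12 + C
The coefficient in lowest terms is 5/6, and its numerator is 5

5


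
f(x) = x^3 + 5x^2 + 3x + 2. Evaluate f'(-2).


Differentiate f(x) = x^3 + 5x^2 + 3x + 2 term by term:
f'(x) = 3x^2 + 10x + 3
Substitute x = -2:
f'(-2) = 3 * (-2)^2 + 10 * (-2) + 3
= 12 - 20 + 3
= -5

-5


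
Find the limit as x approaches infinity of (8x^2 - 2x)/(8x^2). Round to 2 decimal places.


For limits at infinity with equal-degree polynomials,
we compare leading coefficients.
Numerator leading term: 8x^2
Denominator leading term: 8x^2
Divide both by x^2:
lim = (8 - 2/x) / (8)
As x -> infinity, the 1/x and 1/x^2 terms vanish:
= 8/8 = 1 = 1.00

1.00


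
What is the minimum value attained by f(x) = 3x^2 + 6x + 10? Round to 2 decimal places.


For a quadratic f(x) = ax^2 + bx + c with a > 0, the minimum is at the vertex.
Vertex x-coordinate: x = -b/(2a)
x = -(6) / (2 * 3)
x = -6/6 = -1
Substitute back to find the minimum value:
f(-1) = 3 * (-1)^2 + 6 * (-1) + 10
= 3 - 6 + 10
= 7 = 7.00

7.00


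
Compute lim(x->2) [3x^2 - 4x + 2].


Since polynomials are continuous, we use direct substitution.
lim(x->2) of 3x^2 - 4x + 2
= 3 * 2^2 - 4 * 2 + 2
= 12 - 8 + 2
= 6

6


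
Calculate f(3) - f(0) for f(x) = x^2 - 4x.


Net change = f(b) - f(a)
f(x) = x^2 - 4x
Compute f(3):
f(3) = 1 * 3^2 - 4 * 3 + 0
= 9 - 12 + 0
= -3
Compute f(0):
f(0) = 1 * 0^2 - 4 * 0 + 0
= 0 + 0 + 0
= 0
Net change = -3 - 0 = -3

-3


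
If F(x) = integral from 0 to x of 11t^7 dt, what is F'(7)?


By the Fundamental Theorem of Calculus (Part 1):
If F(x) = integral from 0 to x of f(t) dt, then F'(x) = f(x)
Here f(t) = 11t^7
So F'(x) = 11x^7
Evaluate at x = 7:
F'(7) = 11 * 7^7
= 11 * 823543
= 9058973

9058973


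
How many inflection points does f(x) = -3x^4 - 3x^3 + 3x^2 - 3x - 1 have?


Inflection points occur where f''(x) = 0 and concavity changes.
f(x) = -3x^4 - 3x^3 + 3x^2 - 3x - 1
f'(x) = -12x^3 - 9x^2 + 6x - 3
f''(x) = -36x^2 - 18x + 6
This is a quadratic in x. Use the discriminant to count real roots.
Discriminant = (-18)^2 - 4 * (-36) * 6
= 324 - (-864)
= 1188
Since discriminant > 0, f''(x) = 0 has 2 distinct real solutions.
A quadratic with two distinct real roots changes sign at each root, so concavity changes at both.
Number of inflection points: 2

2


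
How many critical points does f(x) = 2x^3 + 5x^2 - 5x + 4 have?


Find where f'(x) = 0:
f(x) = 2x^3 + 5x^2 - 5x + 4
f'(x) = 6x^2 + 10x - 5
This is a quadratic in x. Use the discriminant to count real roots.
Discriminant = (10)^2 - 4 * 6 * (-5)
= 100 - (-120)
= 220
Since discriminant > 0, f'(x) = 0 has 2 real solutions.
Number of critical points: 2

2


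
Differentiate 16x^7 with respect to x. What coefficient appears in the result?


We apply the power rule: d/dx [ax^n] = a*n * x^(n-1)
d/dx [16x^7]
= 16 * 7 * x^(7-1)
= 112x^6
The coefficient is 112

112


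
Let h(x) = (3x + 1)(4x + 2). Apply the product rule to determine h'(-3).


Let u(x) = 3x + 1 and v(x) = 4x + 2
u'(x) = 3
v'(x) = 4
Product rule: h'(x) = u'(x)*v(x) + u(x)*v'(x)
= 3 * (4x + 2) + (3x + 1) * 4
At x = -3:
u(-3) = 3 * (-3) + 1 = -8
v(-3) = 4 * (-3) + 2 = -10
h'(-3) = 3 * (-10) + (-8) * 4
= -30 - 32
= -62

-62


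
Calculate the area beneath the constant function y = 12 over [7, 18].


The area under a constant function y = 12 is a rectangle.
Width = 18 - 7 = 11
Height = 12
Area = width * height
= 11 * 12
= 132

132


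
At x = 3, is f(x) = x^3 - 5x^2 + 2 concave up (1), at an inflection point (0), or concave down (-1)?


Concavity is determined by the sign of f''(x).
f(x) = x^3 - 5x^2 + 2
f'(x) = 3x^2 - 10x
f''(x) = 6x - 10
f''(3) = 6 * 3 - 10
= 18 - 10
= 8
Since f''(3) > 0, the function is concave up (1)

1


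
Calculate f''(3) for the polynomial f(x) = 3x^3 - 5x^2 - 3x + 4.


First derivative:
f'(x) = 9x^2 - 10x - 3
Second derivative:
f''(x) = 18x - 10
Substitute x = 3:
f''(3) = 18 * 3 - 10
= 54 - 10
= 44

44


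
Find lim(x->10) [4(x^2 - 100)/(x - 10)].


Direct substitution gives 0/0, so we factor the numerator.
Factor: 4(x^2 - 100) = 4 * (x - 10)(x + 10)
Cancel the common factor (x - 10):
4(x^2 - 100)/(x - 10) = 4 * (x + 10)
Now substitute x = 10:
= 4 * (10 + 10) = 80

80


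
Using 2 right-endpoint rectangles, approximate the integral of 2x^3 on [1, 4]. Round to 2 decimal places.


Right Riemann sum uses right endpoints of each subinterval.
Interval: [1, 4], n = 2
dx = (4 - 1) / 2 = 3/2
Right endpoints: [5/2, 4]
f values: [125/4, 128]
Sum = dx * (sum of f values)
= 3/2 * 637/4
= 1911/8 ≈ 238.88

238.88


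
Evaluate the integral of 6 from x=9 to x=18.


The integral of a constant k over [a, b] equals k * (b - a).
integral from 9 to 18 of 6 dx
= 6 * (18 - 9)
= 6 * 9
= 54

54


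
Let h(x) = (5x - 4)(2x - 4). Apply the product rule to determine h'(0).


Let u(x) = 5x - 4 and v(x) = 2x - 4
u'(x) = 5
v'(x) = 2
Product rule: h'(x) = u'(x)*v(x) + u(x)*v'(x)
= 5 * (2x - 4) + (5x - 4) * 2
At x = 0:
u(0) = 5 * 0 - 4 = -4
v(0) = 2 * 0 - 4 = -4
h'(0) = 5 * (-4) + (-4) * 2
= -20 - 8
= -28

-28


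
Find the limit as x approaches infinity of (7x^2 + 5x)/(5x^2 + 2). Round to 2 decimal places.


For limits at infinity with equal-degree polynomials,
we compare leading coefficients.
Numerator leading term: 7x^2
Denominator leading term: 5x^2
Divide both by x^2:
lim = (7 + 5/x) / (5 + 2/x^2)
As x -> infinity, the 1/x and 1/x^2 terms vanish:
= 7/5 = 1.40

1.40


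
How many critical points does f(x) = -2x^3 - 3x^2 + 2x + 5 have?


Find where f'(x) = 0:
f(x) = -2x^3 - 3x^2 + 2x + 5
f'(x) = -6x^2 - 6x + 2
This is a quadratic in x. Use the discriminant to count real roots.
Discriminant = (-6)^2 - 4 * (-6) * 2
= 36 - (-48)
= 84
Since discriminant > 0, f'(x) = 0 has 2 real solutions.
Number of critical points: 2

2


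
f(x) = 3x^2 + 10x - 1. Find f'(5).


Differentiate term by term using power and sum rules:
f(x) = 3x^2 + 10x - 1
f'(x) = 6x + 10
Substitute x = 5:
f'(5) = 6 * 5 + 10
= 30 + 10
= 40

40


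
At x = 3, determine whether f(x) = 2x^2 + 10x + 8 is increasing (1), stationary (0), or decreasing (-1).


Compute f'(x) to determine behavior:
f'(x) = 4x + 10
f'(3) = 4 * 3 + 10
= 12 + 10
= 22
Since f'(3) > 0, the function is increasing (1)

1


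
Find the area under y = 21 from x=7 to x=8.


The area under a constant function y = 21 is a rectangle.
Width = 8 - 7 = 1
Height = 21
Area = width * height
= 1 * 21
= 21

21


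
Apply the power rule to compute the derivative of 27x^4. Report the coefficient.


We apply the power rule: d/dx [ax^n] = a*n * x^(n-1)
d/dx [27x^4]
= 27 * 4 * x^(4-1)
= 108x^3
The coefficient is 108

108


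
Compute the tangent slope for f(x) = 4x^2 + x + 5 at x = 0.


The slope of the tangent line equals f'(x) at the point.
f(x) = 4x^2 + x + 5
f'(x) = 8x + 1
At x = 0:
f'(0) = 8 * 0 + 1
= 0 + 1
= 1

1


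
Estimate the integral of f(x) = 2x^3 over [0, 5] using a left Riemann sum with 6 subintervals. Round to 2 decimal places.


Left Riemann sum uses left endpoints of each subinterval.
Interval: [0, 5], n = 6
dx = (5 - 0) / 6 = 5/6
Left endpoints: [0, 5/6, 5/3, 5/2, 10/3, 25/6]
f values: [0, 125/108, 250/27, 125/4, 2000/27, 15625/108]
Sum = dx * (sum of f values)
= 5/6 * 3125/12
= 15625/72 ≈ 217.01

217.01


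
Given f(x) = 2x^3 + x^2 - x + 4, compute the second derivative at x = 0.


First derivative:
f'(x) = 6x^2 + 2x - 1
Second derivative:
f''(x) = 12x + 2
Substitute x = 0:
f''(0) = 12 * 0 + 2
= 0 + 2
= 2

2


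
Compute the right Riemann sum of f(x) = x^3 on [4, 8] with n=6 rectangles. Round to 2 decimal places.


Right Riemann sum uses right endpoints of each subinterval.
Interval: [4, 8], n = 6
dx = (8 - 4) / 6 = 2/3
Right endpoints: [14/3, 16/3, 6, 20/3, 22/3, 8]
f values: [2744/27, 4096/27, 216, 8000/27, 10648/27, 512]
Sum = dx * (sum of f values)
= 2/3 * 1672
= 3344/3 ≈ 1114.67

1114.67


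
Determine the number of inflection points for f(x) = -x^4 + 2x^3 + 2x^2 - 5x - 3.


Inflection points occur where f''(x) = 0 and concavity changes.
f(x) = -x^4 + 2x^3 + 2x^2 - 5x - 3
f'(x) = -4x^3 + 6x^2 + 4x - 5
f''(x) = -12x^2 + 12x + 4
This is a quadratic in x. Use the discriminant to count real roots.
Discriminant = (12)^2 - 4 * (-12) * 4
= 144 - (-192)
= 336
Since discriminant > 0, f''(x) = 0 has 2 distinct real solutions.
A quadratic with two distinct real roots changes sign at each root, so concavity changes at both.
Number of inflection points: 2

2


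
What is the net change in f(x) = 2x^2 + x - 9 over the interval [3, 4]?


Net change = f(b) - f(a)
f(x) = 2x^2 + x - 9
Compute f(4):
f(4) = 2 * 4^2 + 1 * 4 - 9
= 32 + 4 - 9
= 27
Compute f(3):
f(3) = 2 * 3^2 + 1 * 3 - 9
= 18 + 3 - 9
= 12
Net change = 27 - 12 = 15

15


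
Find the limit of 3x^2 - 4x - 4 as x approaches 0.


Since polynomials are continuous, we use direct substitution.
lim(x->0) of 3x^2 - 4x - 4
= 3 * 0^2 - 4 * 0 - 4
= 0 + 0 - 4
= -4

-4


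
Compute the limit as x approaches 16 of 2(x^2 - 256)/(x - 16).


Direct substitution gives 0/0, so we factor the numerator.
Factor: 2(x^2 - 256) = 2 * (x - 16)(x + 16)
Cancel the common factor (x - 16):
2(x^2 - 256)/(x - 16) = 2 * (x + 16)
Now substitute x = 16:
= 2 * (16 + 16) = 64

64


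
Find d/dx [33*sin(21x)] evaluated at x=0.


Apply the chain rule to differentiate 33*sin(21x):
d/dx [33*sin(21x)]
= 33 * cos(21x) * d/dx(21x)
= 33 * 21 * cos(21x)
= 693 * cos(21x)
Evaluate at x = 0:
= 693 * cos(0)
= 693 * 1
= 693

693


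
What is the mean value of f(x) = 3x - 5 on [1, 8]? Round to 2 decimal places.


Average value = 1/(b-a) * integral from a to b of f(x) dx
First compute the integral of 3x - 5:
F(x) = (3/2)x^2 - 5x
F(8) = 3/2 * 64 - 5 * 8 = 56
F(1) = 3/2 * 1 - 5 * 1 = -7/2
Integral = 56 - (-7/2) = 119/2
Average = (119/2) / (8 - 1) = (119/2) / 7
= 17/2 = 8.50

8.50


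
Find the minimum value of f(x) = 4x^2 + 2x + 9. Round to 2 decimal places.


For a quadratic f(x) = ax^2 + bx + c with a > 0, the minimum is at the vertex.
Vertex x-coordinate: x = -b/(2a)
x = -(2) / (2 * 4)
x = -2/8 = -1/4
Substitute back to find the minimum value:
f(-1/4) = 4 * (-1/4)^2 + 2 * (-1/4) + 9
= 1/4 - 1/2 + 9
= 35/4 = 8.75

8.75


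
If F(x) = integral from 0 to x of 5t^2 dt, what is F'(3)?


By the Fundamental Theorem of Calculus (Part 1):
If F(x) = integral from 0 to x of f(t) dt, then F'(x) = f(x)
Here f(t) = 5t^2
So F'(x) = 5x^2
Evaluate at x = 3:
F'(3) = 5 * 3^2
= 5 * 9
= 45

45


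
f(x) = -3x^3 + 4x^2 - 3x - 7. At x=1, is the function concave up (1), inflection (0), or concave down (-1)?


Concavity is determined by the sign of f''(x).
f(x) = -3x^3 + 4x^2 - 3x - 7
f'(x) = -9x^2 + 8x - 3
f''(x) = -18x + 8
f''(1) = -18 * 1 + 8
= -18 + 8
= -10
Since f''(1) < 0, the function is concave down (-1)

-1


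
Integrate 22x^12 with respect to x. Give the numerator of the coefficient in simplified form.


Apply the power rule for integration:
integral of ax^n dx = a/(n+1) * x^(n+1) + C
integral of 22x^12 dx
= 22/13 * x^13 + C
The coefficient in lowest terms is 22/13, and its numerator is 22

22


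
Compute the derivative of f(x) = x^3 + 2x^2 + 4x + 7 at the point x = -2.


Differentiate f(x) = x^3 + 2x^2 + 4x + 7 term by term:
f'(x) = 3x^2 + 4x + 4
Substitute x = -2:
f'(-2) = 3 * (-2)^2 + 4 * (-2) + 4
= 12 - 8 + 4
= 8

8


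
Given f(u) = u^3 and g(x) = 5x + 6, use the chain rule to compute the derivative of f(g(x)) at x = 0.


Using the chain rule: (f(g(x)))' = f'(g(x)) * g'(x)
First, find g(0):
g(0) = 5 * 0 + 6 = 6
Next, f'(u) = 3u^2
And g'(x) = 5
So f'(g(0)) * g'(0)
= 3 * 6^2 * 5
= 3 * 36 * 5
= 540

540


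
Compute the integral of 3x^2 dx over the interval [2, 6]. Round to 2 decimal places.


Find the antiderivative of 3x^2:
F(x) = 3/3 * x^3
Apply the Fundamental Theorem of Calculus:
F(6) - F(2)
= 3/3 * 6^3 - 3/3 * 2^3
= 3/3 * (216 - 8)
= 3/3 * 208
= 208 = 208.00

208.00


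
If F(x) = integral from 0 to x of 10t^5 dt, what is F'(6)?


By the Fundamental Theorem of Calculus (Part 1):
If F(x) = integral from 0 to x of f(t) dt, then F'(x) = f(x)
Here f(t) = 10t^5
So F'(x) = 10x^5
Evaluate at x = 6:
F'(6) = 10 * 6^5
= 10 * 7776
= 77760

77760


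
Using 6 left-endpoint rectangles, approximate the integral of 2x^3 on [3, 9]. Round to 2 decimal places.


Left Riemann sum uses left endpoints of each subinterval.
Interval: [3, 9], n = 6
dx = (9 - 3) / 6 = 1
Left endpoints: [3, 4, 5, 6, 7, 8]
f values: [54, 128, 250, 432, 686, 1024]
Sum = dx * (sum of f values)
= 1 * 2574
= 2574 = 2574.00

2574.00


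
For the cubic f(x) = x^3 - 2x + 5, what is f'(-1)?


Differentiate f(x) = x^3 - 2x + 5 term by term:
f'(x) = 3x^2 - 2
Substitute x = -1:
f'(-1) = 3 * (-1)^2 + 0 * (-1) - 2
= 3 + 0 - 2
= 1

1


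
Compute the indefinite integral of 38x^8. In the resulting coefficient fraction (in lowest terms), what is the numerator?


Apply the power rule for integration:
integral of ax^n dx = a/(n+1) * x^(n+1) + C
integral of 38x^8 dx
= 38/9 * x^9 + C
The coefficient in lowest terms is 38/9, and its numerator is 38

38


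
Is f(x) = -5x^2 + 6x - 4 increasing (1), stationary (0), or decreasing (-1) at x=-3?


Compute f'(x) to determine behavior:
f'(x) = -10x + 6
f'(-3) = -10 * (-3) + 6
= 30 + 6
= 36
Since f'(-3) > 0, the function is increasing (1)

1


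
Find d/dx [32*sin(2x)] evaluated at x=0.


Apply the chain rule to differentiate 32*sin(2x):
d/dx [32*sin(2x)]
= 32 * cos(2x) * d/dx(2x)
= 32 * 2 * cos(2x)
= 64 * cos(2x)
Evaluate at x = 0:
= 64 * cos(0)
= 64 * 1
= 64

64
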